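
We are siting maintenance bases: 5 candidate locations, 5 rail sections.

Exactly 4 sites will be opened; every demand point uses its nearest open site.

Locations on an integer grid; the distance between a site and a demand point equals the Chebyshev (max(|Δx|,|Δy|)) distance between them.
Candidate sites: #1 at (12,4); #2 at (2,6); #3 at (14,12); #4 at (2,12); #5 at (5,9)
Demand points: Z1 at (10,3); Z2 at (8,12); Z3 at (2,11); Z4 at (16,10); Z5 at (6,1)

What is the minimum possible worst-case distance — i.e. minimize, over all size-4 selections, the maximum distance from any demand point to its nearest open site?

Open {#1, #2, #3, #5}.
  Farthest demand point is Z5 at distance 5 (to #2); all others are ≤ 5.
With {#1, #2, #3, #4} the worst case is 6.
With {#1, #2, #4, #5} the worst case is 6.
No size-4 selection achieves below 5.

5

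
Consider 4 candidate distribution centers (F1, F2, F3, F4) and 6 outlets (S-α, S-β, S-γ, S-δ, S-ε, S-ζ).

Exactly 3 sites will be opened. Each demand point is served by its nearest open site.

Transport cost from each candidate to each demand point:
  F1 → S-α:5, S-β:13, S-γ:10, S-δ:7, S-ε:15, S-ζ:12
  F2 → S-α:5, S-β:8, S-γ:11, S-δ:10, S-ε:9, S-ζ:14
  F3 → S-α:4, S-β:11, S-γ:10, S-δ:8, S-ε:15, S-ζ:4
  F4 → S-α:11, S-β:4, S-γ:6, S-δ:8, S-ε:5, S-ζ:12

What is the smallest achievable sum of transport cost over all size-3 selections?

30

Open {F1, F3, F4}.
  S-α→F3 4, S-β→F4 4, S-γ→F4 6, S-δ→F1 7, S-ε→F4 5, S-ζ→F3 4  ⇒ total 30.
Compare {F2, F3, F4}: total 31.
Compare {F1, F2, F4}: total 39.
No size-3 selection does better; minimum is 30.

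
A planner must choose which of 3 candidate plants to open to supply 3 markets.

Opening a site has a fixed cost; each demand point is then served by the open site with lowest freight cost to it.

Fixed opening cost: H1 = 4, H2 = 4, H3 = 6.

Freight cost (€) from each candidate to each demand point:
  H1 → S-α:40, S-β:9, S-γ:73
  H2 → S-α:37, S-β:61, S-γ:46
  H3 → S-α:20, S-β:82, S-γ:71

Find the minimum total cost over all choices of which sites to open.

89

Open {H1, H2, H3}: assign each demand point to its cheapest open site.
  S-α→H3 20, S-β→H1 9, S-γ→H2 46
  freight cost 75, fixed 14 → total 89.
Compare {H1, H2}: freight cost 92 + fixed 8 = 100.
Compare {H1, H3}: freight cost 100 + fixed 10 = 110.
Compare {H1}: freight cost 122 + fixed 4 = 126.
All other subsets cost ≥ 100. Minimum total cost: 89.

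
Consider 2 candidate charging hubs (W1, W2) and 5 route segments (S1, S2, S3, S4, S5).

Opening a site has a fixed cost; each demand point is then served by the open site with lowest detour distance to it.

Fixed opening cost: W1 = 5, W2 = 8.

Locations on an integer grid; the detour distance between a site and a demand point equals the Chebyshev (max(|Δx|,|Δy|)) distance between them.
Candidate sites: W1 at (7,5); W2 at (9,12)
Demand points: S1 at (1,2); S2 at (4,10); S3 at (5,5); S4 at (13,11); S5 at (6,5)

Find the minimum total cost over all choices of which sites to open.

Open {W1}: assign each demand point to its cheapest open site.
  S1→W1 6, S2→W1 5, S3→W1 2, S4→W1 6, S5→W1 1
  detour distance 20, fixed 5 → total 25.
Compare {W1, W2}: detour distance 18 + fixed 13 = 31.
Compare {W2}: detour distance 33 + fixed 8 = 41.

25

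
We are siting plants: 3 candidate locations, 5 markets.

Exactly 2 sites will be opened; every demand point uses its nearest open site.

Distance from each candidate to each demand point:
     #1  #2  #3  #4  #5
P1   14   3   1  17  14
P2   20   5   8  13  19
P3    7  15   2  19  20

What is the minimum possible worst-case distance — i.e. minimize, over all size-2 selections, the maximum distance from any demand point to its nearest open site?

Open {P1, P2}.
  Farthest demand point is #1 at distance 14 (to P1); all others are ≤ 14.
With {P1, P3} the worst case is 17.
With {P2, P3} the worst case is 19.
No size-2 selection achieves below 14.

14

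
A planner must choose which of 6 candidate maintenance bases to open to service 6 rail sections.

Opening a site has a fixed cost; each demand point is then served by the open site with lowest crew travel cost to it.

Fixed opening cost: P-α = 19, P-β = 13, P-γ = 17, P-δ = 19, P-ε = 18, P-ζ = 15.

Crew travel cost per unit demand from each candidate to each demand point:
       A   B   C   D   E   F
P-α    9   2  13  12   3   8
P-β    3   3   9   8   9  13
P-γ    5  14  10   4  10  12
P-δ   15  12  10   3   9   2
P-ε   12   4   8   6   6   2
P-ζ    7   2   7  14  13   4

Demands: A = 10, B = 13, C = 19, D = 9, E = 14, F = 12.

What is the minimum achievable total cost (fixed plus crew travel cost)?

348

Open {P-α, P-β, P-δ, P-ζ}: assign each demand point to its cheapest open site.
  A→P-β 10×3=30, B→P-α 13×2=26, C→P-ζ 19×7=133, D→P-δ 9×3=27, E→P-α 14×3=42, F→P-δ 12×2=24
  crew travel cost 282, fixed 66 → total 348.
Compare {P-α, P-β, P-γ, P-δ, P-ζ}: crew travel cost 282 + fixed 83 = 365.
Compare {P-α, P-β, P-δ, P-ε, P-ζ}: crew travel cost 282 + fixed 84 = 366.
Compare {P-α, P-β, P-δ, P-ε}: crew travel cost 301 + fixed 69 = 370.
All other subsets cost ≥ 365. Minimum total cost: 348.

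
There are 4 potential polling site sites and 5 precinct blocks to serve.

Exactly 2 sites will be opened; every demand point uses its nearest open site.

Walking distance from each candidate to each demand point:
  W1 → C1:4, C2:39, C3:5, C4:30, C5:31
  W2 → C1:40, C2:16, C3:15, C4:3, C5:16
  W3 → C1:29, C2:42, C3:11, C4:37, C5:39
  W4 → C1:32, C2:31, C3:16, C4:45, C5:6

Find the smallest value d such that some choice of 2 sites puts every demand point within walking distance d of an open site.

Open {W1, W2}.
  Farthest demand point is C2 at walking distance 16 (to W2); all others are ≤ 16.
With {W2, W3} the worst case is 29.
With {W1, W4} the worst case is 31.
No size-2 selection achieves below 16.

16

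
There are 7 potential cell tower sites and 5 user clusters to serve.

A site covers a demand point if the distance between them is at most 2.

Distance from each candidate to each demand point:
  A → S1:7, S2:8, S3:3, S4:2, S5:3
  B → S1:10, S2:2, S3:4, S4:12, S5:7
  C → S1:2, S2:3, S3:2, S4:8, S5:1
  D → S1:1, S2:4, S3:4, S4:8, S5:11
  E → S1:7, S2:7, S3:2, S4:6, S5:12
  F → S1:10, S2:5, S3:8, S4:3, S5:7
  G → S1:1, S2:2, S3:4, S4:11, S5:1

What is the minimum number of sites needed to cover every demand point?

Coverage sets (demand points within 2 of each site):
  A: {S4}
  B: {S2}
  C: {S1, S3, S5}
  D: {S1}
  E: {S3}
  F: {}
  G: {S1, S2, S5}
No 2 sites suffice: every size-2 union leaves at least one demand point uncovered.
But {A, B, C} covers everything, so the minimum is 3.

3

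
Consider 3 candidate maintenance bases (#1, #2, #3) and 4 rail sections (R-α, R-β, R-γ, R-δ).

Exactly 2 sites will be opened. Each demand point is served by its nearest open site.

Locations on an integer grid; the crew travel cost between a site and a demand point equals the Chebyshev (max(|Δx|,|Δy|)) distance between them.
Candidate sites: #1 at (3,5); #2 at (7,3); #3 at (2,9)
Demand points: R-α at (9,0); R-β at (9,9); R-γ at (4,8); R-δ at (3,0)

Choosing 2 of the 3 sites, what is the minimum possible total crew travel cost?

Open {#2, #3}.
  R-α→#2 3, R-β→#2 6, R-γ→#3 2, R-δ→#2 4  ⇒ total 15.
Compare {#1, #2}: total 16.
Compare {#1, #3}: total 19.

15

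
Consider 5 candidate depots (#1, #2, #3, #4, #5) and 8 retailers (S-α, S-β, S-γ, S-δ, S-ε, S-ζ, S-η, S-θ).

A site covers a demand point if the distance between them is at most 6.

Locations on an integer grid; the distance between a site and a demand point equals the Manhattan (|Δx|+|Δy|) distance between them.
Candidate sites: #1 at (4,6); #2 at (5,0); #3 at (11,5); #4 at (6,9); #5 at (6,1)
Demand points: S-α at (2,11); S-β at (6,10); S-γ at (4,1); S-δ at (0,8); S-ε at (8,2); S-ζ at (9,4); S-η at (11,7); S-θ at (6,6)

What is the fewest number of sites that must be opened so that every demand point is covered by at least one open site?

Coverage sets (demand points within 6 of each site):
  #1: {S-β, S-γ, S-δ, S-θ}
  #2: {S-γ, S-ε}
  #3: {S-ε, S-ζ, S-η, S-θ}
  #4: {S-α, S-β, S-θ}
  #5: {S-γ, S-ε, S-ζ, S-θ}
No 2 sites suffice: every size-2 union leaves at least one demand point uncovered.
But {#1, #3, #4} covers everything, so the minimum is 3.

3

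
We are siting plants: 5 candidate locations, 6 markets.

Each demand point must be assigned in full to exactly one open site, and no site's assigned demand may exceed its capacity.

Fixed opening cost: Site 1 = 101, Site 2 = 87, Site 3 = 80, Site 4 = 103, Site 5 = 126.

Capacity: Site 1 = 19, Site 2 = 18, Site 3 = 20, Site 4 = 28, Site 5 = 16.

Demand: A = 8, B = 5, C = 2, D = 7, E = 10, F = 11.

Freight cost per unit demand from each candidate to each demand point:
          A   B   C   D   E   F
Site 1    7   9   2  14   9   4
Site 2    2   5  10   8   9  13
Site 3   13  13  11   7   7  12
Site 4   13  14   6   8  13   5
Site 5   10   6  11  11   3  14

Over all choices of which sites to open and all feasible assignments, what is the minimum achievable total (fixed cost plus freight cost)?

Open {Site 1, Site 2, Site 3}; cheapest assignment that respects the capacities:
  Site 1 (cap 19, load 13): C, F — cost 2×2 + 11×4 = 48
  Site 2 (cap 18, load 13): A, B — cost 8×2 + 5×5 = 41
  Site 3 (cap 20, load 17): D, E — cost 7×7 + 10×7 = 119
  Shipping 208, fixed 268 → total 476.
  Any other capacity-feasible assignment to {Site 1, Site 2, Site 3} ships for at least 208.
Compare {Site 2, Site 4}: its best feasible assignment gives total 489.
Compare {Site 1, Site 2, Site 5}: its best feasible assignment gives total 494.
Every other set of open sites that can feasibly serve all demand totals ≥ 489 even under its best assignment. Minimum: 476.

476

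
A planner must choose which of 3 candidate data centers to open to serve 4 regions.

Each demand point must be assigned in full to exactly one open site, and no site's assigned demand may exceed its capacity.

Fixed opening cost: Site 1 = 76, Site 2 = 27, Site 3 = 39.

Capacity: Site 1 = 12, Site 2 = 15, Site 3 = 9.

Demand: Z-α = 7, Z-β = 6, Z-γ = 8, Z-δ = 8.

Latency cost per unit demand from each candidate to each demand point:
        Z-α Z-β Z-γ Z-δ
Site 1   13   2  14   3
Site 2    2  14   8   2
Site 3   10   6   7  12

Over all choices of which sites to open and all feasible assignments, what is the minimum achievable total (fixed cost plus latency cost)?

240

Open {Site 1, Site 2, Site 3}; cheapest assignment that respects the capacities:
  Site 1 (cap 12, load 6): Z-β — cost 6×2 = 12
  Site 2 (cap 15, load 15): Z-α, Z-δ — cost 7×2 + 8×2 = 30
  Site 3 (cap 9, load 8): Z-γ — cost 8×7 = 56
  Shipping 98, fixed 142 → total 240.
  Any other capacity-feasible assignment to {Site 1, Site 2, Site 3} ships for at least 98.
Total demand is 29 and no other set of sites has combined capacity ≥ 29, so {Site 1, Site 2, Site 3} is the only feasible choice of open sites. Minimum: 240.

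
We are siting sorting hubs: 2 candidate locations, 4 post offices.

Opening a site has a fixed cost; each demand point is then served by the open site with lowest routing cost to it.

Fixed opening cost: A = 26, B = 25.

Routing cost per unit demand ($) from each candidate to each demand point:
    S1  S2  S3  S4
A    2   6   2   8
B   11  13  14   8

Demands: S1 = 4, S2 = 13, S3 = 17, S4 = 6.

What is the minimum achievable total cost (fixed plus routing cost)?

Open {A}: assign each demand point to its cheapest open site.
  S1→A 4×2=8, S2→A 13×6=78, S3→A 17×2=34, S4→A 6×8=48
  routing cost 168, fixed 26 → total 194.
Compare {A, B}: routing cost 168 + fixed 51 = 219.
Compare {B}: routing cost 499 + fixed 25 = 524.

194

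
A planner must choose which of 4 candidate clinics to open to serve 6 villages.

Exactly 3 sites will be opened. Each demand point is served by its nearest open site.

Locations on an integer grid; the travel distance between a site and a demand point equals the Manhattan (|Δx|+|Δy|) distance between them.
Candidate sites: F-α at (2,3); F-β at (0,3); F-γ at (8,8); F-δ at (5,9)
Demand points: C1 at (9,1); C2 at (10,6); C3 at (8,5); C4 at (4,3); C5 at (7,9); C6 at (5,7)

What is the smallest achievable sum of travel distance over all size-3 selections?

21

Open {F-α, F-γ, F-δ}.
  C1→F-γ 8, C2→F-γ 4, C3→F-γ 3, C4→F-α 2, C5→F-γ 2, C6→F-δ 2  ⇒ total 21.
Compare {F-α, F-β, F-γ}: total 23.
Compare {F-β, F-γ, F-δ}: total 23.
No size-3 selection does better; minimum is 21.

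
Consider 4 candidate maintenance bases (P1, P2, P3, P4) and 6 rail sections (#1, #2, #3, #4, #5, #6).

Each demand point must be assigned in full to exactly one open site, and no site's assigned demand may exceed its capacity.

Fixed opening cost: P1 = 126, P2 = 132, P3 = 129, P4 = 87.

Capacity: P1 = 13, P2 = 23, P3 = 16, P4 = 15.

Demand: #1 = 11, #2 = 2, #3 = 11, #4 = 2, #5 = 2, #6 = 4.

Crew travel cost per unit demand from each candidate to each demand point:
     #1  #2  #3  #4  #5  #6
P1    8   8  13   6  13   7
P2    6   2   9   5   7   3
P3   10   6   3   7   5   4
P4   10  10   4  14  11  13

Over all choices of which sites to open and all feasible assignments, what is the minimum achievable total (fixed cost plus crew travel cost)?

369

Open {P2, P4}; cheapest assignment that respects the capacities:
  P2 (cap 23, load 21): #1, #2, #4, #5, #6 — cost 11×6 + 2×2 + 2×5 + 2×7 + 4×3 = 106
  P4 (cap 15, load 11): #3 — cost 11×4 = 44
  Shipping 150, fixed 219 → total 369.
  Any other capacity-feasible assignment to {P2, P4} ships for at least 150.
Compare {P2, P3}: its best feasible assignment gives total 396.
Compare {P2, P3, P4}: its best feasible assignment gives total 483.
Every other set of open sites that can feasibly serve all demand totals ≥ 396 even under its best assignment. Minimum: 369.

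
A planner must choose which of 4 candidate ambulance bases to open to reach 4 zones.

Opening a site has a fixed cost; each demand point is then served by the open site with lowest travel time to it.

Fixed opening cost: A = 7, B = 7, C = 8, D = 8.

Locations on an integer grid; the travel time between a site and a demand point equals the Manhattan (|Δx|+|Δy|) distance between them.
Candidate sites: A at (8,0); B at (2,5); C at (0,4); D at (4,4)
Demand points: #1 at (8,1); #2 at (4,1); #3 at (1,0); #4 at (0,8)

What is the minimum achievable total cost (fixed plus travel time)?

30

Open {A, C}: assign each demand point to its cheapest open site.
  #1→A 1, #2→A 5, #3→C 5, #4→C 4
  travel time 15, fixed 15 → total 30.
Compare {A, B}: travel time 17 + fixed 14 = 31.
Compare {D}: travel time 25 + fixed 8 = 33.
Compare {B}: travel time 27 + fixed 7 = 34.
All other subsets cost ≥ 31. Minimum total cost: 30.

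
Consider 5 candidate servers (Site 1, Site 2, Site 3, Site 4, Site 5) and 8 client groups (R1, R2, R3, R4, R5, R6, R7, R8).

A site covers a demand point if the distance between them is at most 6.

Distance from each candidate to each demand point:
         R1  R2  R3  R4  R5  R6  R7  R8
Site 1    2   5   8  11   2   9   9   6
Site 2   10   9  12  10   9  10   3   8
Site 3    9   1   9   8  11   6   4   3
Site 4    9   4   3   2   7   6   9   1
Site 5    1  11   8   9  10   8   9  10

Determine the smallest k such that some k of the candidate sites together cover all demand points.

Coverage sets (demand points within 6 of each site):
  Site 1: {R1, R2, R5, R8}
  Site 2: {R7}
  Site 3: {R2, R6, R7, R8}
  Site 4: {R2, R3, R4, R6, R8}
  Site 5: {R1}
No 2 sites suffice: every size-2 union leaves at least one demand point uncovered.
But {Site 1, Site 2, Site 4} covers everything, so the minimum is 3.

3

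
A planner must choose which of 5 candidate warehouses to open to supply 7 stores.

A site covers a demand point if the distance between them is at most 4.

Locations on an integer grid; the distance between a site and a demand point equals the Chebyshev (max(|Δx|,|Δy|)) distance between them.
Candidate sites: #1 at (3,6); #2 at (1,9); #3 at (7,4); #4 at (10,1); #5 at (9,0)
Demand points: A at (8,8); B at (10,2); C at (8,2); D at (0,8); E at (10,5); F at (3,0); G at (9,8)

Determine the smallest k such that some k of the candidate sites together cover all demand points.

Coverage sets (demand points within 4 of each site):
  #1: {D}
  #2: {D}
  #3: {A, B, C, E, F, G}
  #4: {B, C, E}
  #5: {B, C}
No single site covers all 7 demand points.
But {#1, #3} covers everything, so the minimum is 2.

2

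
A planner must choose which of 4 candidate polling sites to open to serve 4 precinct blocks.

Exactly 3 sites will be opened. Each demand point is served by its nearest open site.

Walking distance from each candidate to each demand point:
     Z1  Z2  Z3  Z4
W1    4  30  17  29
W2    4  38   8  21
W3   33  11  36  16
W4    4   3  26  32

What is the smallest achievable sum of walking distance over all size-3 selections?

Open {W2, W3, W4}.
  Z1→W2 4, Z2→W4 3, Z3→W2 8, Z4→W3 16  ⇒ total 31.
Compare {W1, W2, W4}: total 36.
Compare {W1, W2, W3}: total 39.
No size-3 selection does better; minimum is 31.

31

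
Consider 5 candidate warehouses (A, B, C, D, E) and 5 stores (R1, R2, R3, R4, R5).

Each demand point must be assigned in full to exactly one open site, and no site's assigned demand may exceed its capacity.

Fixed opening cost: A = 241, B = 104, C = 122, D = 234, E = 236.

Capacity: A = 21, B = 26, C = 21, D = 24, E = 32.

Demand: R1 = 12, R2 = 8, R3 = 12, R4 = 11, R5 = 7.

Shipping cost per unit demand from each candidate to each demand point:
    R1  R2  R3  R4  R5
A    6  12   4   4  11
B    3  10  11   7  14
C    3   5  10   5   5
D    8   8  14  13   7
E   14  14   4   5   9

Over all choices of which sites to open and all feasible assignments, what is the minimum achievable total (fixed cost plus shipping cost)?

600

Open {C, E}; cheapest assignment that respects the capacities:
  C (cap 21, load 20): R1, R2 — cost 12×3 + 8×5 = 76
  E (cap 32, load 30): R3, R4, R5 — cost 12×4 + 11×5 + 7×9 = 166
  Shipping 242, fixed 358 → total 600.
  Any other capacity-feasible assignment to {C, E} ships for at least 242.
Compare {B, E}: its best feasible assignment gives total 622.
Compare {B, C, E}: its best feasible assignment gives total 676.
Every other set of open sites that can feasibly serve all demand totals ≥ 622 even under its best assignment. Minimum: 600.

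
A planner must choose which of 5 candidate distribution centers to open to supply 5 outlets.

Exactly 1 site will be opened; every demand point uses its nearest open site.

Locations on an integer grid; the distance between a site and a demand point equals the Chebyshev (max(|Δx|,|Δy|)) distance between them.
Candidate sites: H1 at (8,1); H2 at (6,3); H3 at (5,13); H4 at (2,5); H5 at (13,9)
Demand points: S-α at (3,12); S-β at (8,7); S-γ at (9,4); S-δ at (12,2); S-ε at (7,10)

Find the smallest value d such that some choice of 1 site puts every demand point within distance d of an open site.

9

Open {H2}.
  Farthest demand point is S-α at distance 9 (to H2); all others are ≤ 9.
With {H4} the worst case is 10.
With {H5} the worst case is 10.
No size-1 selection achieves below 9.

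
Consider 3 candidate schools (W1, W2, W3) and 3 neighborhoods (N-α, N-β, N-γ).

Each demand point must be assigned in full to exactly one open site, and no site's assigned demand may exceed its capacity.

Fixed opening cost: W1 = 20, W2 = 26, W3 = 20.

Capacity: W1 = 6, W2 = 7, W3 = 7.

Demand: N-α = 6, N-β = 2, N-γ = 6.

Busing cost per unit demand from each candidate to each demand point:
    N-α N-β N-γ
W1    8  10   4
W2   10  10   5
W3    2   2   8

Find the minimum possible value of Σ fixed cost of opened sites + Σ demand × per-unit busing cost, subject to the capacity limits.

122

Open {W1, W2, W3}; cheapest assignment that respects the capacities:
  W1 (cap 6, load 6): N-γ — cost 6×4 = 24
  W2 (cap 7, load 2): N-β — cost 2×10 = 20
  W3 (cap 7, load 6): N-α — cost 6×2 = 12
  Shipping 56, fixed 66 → total 122.
  Any other capacity-feasible assignment to {W1, W2, W3} ships for at least 56.
Total demand is 14; every other set of sites either has combined capacity below 14 or cannot fit the demands without splitting one across sites, so {W1, W2, W3} is the only feasible choice of open sites. Minimum: 122.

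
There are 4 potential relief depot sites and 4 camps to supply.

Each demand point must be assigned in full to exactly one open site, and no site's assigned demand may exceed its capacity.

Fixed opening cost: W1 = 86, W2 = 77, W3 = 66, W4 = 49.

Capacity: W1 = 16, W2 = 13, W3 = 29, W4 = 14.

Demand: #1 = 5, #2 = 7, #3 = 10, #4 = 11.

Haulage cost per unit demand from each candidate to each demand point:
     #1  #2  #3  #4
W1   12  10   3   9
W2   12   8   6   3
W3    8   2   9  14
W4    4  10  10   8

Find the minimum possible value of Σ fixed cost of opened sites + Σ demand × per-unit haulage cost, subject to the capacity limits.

320

Open {W2, W3}; cheapest assignment that respects the capacities:
  W2 (cap 13, load 11): #4 — cost 11×3 = 33
  W3 (cap 29, load 22): #1, #2, #3 — cost 5×8 + 7×2 + 10×9 = 144
  Shipping 177, fixed 143 → total 320.
  Any other capacity-feasible assignment to {W2, W3} ships for at least 177.
Compare {W1, W2, W3}: its best feasible assignment gives total 346.
Compare {W3, W4}: its best feasible assignment gives total 347.
Every other set of open sites that can feasibly serve all demand totals ≥ 346 even under its best assignment. Minimum: 320.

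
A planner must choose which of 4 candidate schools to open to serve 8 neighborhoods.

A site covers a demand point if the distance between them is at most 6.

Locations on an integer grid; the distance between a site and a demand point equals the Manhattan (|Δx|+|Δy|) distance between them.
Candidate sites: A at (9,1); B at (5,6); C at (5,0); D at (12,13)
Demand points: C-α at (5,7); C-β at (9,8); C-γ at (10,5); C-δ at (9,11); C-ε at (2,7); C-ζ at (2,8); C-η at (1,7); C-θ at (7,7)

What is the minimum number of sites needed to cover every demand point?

Coverage sets (demand points within 6 of each site):
  A: {C-γ}
  B: {C-α, C-β, C-γ, C-ε, C-ζ, C-η, C-θ}
  C: {}
  D: {C-δ}
No single site covers all 8 demand points.
But {B, D} covers everything, so the minimum is 2.

2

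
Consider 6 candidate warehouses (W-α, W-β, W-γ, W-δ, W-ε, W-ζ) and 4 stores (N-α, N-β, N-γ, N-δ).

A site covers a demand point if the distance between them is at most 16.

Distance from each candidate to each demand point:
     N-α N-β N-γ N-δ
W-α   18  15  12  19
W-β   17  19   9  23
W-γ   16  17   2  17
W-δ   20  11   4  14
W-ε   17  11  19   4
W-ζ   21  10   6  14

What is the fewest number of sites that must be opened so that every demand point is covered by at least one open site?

2

Coverage sets (demand points within 16 of each site):
  W-α: {N-β, N-γ}
  W-β: {N-γ}
  W-γ: {N-α, N-γ}
  W-δ: {N-β, N-γ, N-δ}
  W-ε: {N-β, N-δ}
  W-ζ: {N-β, N-γ, N-δ}
No single site covers all 4 demand points.
But {W-γ, W-δ} covers everything, so the minimum is 2.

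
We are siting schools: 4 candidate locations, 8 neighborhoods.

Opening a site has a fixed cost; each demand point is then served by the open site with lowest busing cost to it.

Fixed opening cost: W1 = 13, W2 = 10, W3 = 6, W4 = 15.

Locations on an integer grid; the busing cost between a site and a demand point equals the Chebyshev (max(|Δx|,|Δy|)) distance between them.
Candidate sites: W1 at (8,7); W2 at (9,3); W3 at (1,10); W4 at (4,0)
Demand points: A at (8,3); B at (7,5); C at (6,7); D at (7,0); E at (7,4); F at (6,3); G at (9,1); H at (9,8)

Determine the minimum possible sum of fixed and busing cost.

Open {W2}: assign each demand point to its cheapest open site.
  A→W2 1, B→W2 2, C→W2 4, D→W2 3, E→W2 2, F→W2 3, G→W2 2, H→W2 5
  busing cost 22, fixed 10 → total 32.
Compare {W2, W3}: busing cost 22 + fixed 16 = 38.
Compare {W1, W2}: busing cost 16 + fixed 23 = 39.
Compare {W1}: busing cost 29 + fixed 13 = 42.
All other subsets cost ≥ 38. Minimum total cost: 32.

32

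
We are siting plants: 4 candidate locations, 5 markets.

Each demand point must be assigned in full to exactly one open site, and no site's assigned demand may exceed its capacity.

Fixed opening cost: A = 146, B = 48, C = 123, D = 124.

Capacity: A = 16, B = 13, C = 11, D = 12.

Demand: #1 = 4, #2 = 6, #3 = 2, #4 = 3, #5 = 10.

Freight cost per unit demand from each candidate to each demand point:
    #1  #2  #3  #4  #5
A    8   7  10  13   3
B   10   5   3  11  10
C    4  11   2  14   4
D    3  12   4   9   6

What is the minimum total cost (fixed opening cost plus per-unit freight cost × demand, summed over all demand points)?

325

Open {A, B}; cheapest assignment that respects the capacities:
  A (cap 16, load 14): #1, #5 — cost 4×8 + 10×3 = 62
  B (cap 13, load 11): #2, #3, #4 — cost 6×5 + 2×3 + 3×11 = 69
  Shipping 131, fixed 194 → total 325.
  Any other capacity-feasible assignment to {A, B} ships for at least 131.
Compare {B, D}: its best feasible assignment gives total 343.
Compare {A, D}: its best feasible assignment gives total 389.
Every other set of open sites that can feasibly serve all demand totals ≥ 343 even under its best assignment. Minimum: 325.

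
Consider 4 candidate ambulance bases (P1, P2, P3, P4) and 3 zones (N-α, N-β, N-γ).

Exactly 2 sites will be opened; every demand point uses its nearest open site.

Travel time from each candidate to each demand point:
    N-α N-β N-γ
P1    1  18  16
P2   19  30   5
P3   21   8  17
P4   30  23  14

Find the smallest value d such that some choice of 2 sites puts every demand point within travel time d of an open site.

Open {P1, P3}.
  Farthest demand point is N-γ at travel time 16 (to P1); all others are ≤ 16.
With {P1, P2} the worst case is 18.
With {P1, P4} the worst case is 18.
No size-2 selection achieves below 16.

16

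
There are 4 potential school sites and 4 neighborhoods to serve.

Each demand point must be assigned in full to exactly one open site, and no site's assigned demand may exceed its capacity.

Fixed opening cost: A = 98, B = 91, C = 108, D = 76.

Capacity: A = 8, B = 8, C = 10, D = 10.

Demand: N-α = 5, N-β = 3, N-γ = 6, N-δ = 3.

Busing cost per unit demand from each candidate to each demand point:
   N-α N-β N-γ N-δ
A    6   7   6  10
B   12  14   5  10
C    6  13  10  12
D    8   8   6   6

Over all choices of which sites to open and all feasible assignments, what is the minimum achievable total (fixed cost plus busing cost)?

Open {A, D}; cheapest assignment that respects the capacities:
  A (cap 8, load 8): N-α, N-β — cost 5×6 + 3×7 = 51
  D (cap 10, load 9): N-γ, N-δ — cost 6×6 + 3×6 = 54
  Shipping 105, fixed 174 → total 279.
  Any other capacity-feasible assignment to {A, D} ships for at least 105.
Compare {C, D}: its best feasible assignment gives total 307.
Compare {B, D}: its best feasible assignment gives total 317.
Every other set of open sites that can feasibly serve all demand totals ≥ 307 even under its best assignment. Minimum: 279.

279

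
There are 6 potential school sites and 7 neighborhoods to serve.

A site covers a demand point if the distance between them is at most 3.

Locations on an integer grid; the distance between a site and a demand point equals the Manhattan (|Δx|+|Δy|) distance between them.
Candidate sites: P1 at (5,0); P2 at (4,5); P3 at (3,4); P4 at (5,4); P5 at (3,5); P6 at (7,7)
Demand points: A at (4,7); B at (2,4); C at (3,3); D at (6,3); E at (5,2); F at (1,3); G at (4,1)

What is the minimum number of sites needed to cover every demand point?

Coverage sets (demand points within 3 of each site):
  P1: {E, G}
  P2: {A, B, C}
  P3: {B, C, F}
  P4: {B, C, D, E}
  P5: {A, B, C}
  P6: {A}
No 3 sites suffice: every size-3 union leaves at least one demand point uncovered.
But {P1, P2, P3, P4} covers everything, so the minimum is 4.

4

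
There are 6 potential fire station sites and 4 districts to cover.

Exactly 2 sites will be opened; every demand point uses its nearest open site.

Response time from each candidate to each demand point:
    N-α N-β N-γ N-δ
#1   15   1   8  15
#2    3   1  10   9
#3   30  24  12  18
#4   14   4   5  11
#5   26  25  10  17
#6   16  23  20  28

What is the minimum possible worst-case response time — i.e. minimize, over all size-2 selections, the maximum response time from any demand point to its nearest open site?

Open {#1, #2}.
  Farthest demand point is N-δ at response time 9 (to #2); all others are ≤ 9.
With {#2, #4} the worst case is 9.
With {#2, #3} the worst case is 10.
No size-2 selection achieves below 9.

9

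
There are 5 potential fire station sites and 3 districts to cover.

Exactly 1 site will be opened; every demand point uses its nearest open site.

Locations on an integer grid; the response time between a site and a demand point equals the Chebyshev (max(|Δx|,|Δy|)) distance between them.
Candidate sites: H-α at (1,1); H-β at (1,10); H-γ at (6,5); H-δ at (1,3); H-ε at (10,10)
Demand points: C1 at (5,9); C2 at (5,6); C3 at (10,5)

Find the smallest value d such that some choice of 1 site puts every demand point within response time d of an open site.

4

Open {H-γ}.
  Farthest demand point is C1 at response time 4 (to H-γ); all others are ≤ 4.
With {H-ε} the worst case is 5.
With {H-α} the worst case is 9.
No size-1 selection achieves below 4.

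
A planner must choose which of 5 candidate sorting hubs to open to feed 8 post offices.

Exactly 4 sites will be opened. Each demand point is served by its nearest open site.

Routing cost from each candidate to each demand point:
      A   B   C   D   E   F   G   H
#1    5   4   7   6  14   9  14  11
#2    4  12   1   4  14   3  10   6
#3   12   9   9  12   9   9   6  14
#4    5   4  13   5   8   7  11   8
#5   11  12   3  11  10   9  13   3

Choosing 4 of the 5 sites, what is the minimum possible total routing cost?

Open {#2, #3, #4, #5}.
  A→#2 4, B→#4 4, C→#2 1, D→#2 4, E→#4 8, F→#2 3, G→#3 6, H→#5 3  ⇒ total 33.
Compare {#1, #2, #3, #5}: total 34.
Compare {#1, #2, #3, #4}: total 36.
No size-4 selection does better; minimum is 33.

33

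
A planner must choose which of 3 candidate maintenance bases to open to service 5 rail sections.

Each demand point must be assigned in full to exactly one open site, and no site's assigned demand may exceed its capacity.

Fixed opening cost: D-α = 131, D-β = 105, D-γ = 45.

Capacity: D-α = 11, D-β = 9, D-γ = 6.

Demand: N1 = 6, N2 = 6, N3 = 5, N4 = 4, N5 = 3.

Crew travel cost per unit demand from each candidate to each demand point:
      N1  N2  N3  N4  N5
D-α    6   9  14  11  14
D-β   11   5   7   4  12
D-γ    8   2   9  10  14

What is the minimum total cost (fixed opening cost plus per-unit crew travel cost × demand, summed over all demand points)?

Open {D-α, D-β, D-γ}; cheapest assignment that respects the capacities:
  D-α (cap 11, load 9): N1, N5 — cost 6×6 + 3×14 = 78
  D-β (cap 9, load 9): N3, N4 — cost 5×7 + 4×4 = 51
  D-γ (cap 6, load 6): N2 — cost 6×2 = 12
  Shipping 141, fixed 281 → total 422.
  Any other capacity-feasible assignment to {D-α, D-β, D-γ} ships for at least 141.
Total demand is 24 and no other set of sites has combined capacity ≥ 24, so {D-α, D-β, D-γ} is the only feasible choice of open sites. Minimum: 422.

422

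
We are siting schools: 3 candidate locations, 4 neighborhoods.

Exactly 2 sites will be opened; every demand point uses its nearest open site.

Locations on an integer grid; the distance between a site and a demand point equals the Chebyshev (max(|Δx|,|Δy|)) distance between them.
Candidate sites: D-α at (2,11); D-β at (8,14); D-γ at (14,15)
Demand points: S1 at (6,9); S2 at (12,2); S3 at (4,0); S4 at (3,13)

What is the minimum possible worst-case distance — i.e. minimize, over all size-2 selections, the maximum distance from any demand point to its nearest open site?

11

Open {D-α, D-β}.
  Farthest demand point is S3 at distance 11 (to D-α); all others are ≤ 11.
With {D-α, D-γ} the worst case is 11.
With {D-β, D-γ} the worst case is 14.
No size-2 selection achieves below 11.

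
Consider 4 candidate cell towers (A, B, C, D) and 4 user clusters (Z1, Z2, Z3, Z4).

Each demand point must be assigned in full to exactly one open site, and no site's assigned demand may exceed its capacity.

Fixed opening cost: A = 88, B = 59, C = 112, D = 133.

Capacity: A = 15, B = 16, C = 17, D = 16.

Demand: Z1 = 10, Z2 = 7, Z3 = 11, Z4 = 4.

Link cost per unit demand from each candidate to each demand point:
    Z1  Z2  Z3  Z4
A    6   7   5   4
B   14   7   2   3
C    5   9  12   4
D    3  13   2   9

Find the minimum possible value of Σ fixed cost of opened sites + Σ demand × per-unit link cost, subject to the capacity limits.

318

Open {B, C}; cheapest assignment that respects the capacities:
  B (cap 16, load 15): Z3, Z4 — cost 11×2 + 4×3 = 34
  C (cap 17, load 17): Z1, Z2 — cost 10×5 + 7×9 = 113
  Shipping 147, fixed 171 → total 318.
  Any other capacity-feasible assignment to {B, C} ships for at least 147.
Compare {A, C}: its best feasible assignment gives total 384.
Compare {A, B, C}: its best feasible assignment gives total 392.
Every other set of open sites that can feasibly serve all demand totals ≥ 384 even under its best assignment. Minimum: 318.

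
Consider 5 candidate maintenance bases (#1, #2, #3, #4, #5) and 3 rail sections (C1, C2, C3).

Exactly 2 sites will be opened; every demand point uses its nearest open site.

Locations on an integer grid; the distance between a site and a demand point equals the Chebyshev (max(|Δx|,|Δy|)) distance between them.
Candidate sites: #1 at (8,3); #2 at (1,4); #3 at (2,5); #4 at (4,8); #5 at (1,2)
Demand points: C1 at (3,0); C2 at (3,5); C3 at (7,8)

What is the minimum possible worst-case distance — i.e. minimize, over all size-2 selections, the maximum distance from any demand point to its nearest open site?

Open {#4, #5}.
  Farthest demand point is C2 at distance 3 (to #4); all others are ≤ 3.
With {#2, #4} the worst case is 4.
With {#1, #2} the worst case is 5.
No size-2 selection achieves below 3.

3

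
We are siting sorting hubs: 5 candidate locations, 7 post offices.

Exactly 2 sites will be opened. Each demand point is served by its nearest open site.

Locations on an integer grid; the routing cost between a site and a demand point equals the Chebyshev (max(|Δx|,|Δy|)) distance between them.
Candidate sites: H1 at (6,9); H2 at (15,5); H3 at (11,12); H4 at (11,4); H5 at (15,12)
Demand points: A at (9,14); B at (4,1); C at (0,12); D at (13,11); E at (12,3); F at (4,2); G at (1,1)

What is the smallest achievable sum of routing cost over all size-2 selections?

39

Open {H1, H3}.
  A→H3 2, B→H1 8, C→H1 6, D→H3 2, E→H1 6, F→H1 7, G→H1 8  ⇒ total 39.
Compare {H3, H4}: total 40.
Compare {H1, H4}: total 41.
No size-2 selection does better; minimum is 39.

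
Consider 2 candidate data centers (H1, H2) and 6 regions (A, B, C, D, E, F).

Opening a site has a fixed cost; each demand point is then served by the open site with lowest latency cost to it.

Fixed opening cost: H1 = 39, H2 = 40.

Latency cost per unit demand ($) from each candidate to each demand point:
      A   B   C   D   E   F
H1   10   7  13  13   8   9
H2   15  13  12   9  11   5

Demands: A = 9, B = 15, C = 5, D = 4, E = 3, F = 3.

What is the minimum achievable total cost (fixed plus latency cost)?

Open {H1}: assign each demand point to its cheapest open site.
  A→H1 9×10=90, B→H1 15×7=105, C→H1 5×13=65, D→H1 4×13=52, E→H1 3×8=24, F→H1 3×9=27
  latency cost 363, fixed 39 → total 402.
Compare {H1, H2}: latency cost 330 + fixed 79 = 409.
Compare {H2}: latency cost 474 + fixed 40 = 514.

402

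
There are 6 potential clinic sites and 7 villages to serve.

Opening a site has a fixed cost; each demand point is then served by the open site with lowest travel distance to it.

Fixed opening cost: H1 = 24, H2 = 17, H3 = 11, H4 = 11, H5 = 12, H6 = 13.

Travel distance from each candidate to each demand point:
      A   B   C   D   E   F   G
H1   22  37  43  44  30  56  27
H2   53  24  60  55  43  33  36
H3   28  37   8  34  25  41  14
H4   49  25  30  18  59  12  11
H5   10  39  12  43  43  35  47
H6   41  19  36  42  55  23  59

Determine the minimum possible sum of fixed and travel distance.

Open {H3, H4, H5}: assign each demand point to its cheapest open site.
  A→H5 10, B→H4 25, C→H3 8, D→H4 18, E→H3 25, F→H4 12, G→H4 11
  travel distance 109, fixed 34 → total 143.
Compare {H3, H4}: travel distance 127 + fixed 22 = 149.
Compare {H3, H4, H5, H6}: travel distance 103 + fixed 47 = 150.
Compare {H4, H5}: travel distance 131 + fixed 23 = 154.
All other subsets cost ≥ 149. Minimum total cost: 143.

143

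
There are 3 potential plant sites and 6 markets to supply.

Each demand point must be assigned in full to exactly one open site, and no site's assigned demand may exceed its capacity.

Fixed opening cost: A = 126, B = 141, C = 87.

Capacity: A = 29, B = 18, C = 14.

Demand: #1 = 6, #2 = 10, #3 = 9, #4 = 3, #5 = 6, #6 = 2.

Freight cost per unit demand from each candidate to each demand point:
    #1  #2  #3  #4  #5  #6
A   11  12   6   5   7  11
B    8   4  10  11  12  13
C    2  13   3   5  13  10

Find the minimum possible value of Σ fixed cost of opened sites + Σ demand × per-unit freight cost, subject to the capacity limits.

Open {A, C}; cheapest assignment that respects the capacities:
  A (cap 29, load 28): #2, #3, #4, #5 — cost 10×12 + 9×6 + 3×5 + 6×7 = 231
  C (cap 14, load 8): #1, #6 — cost 6×2 + 2×10 = 32
  Shipping 263, fixed 213 → total 476.
  Any other capacity-feasible assignment to {A, C} ships for at least 263.
Compare {A, B}: its best feasible assignment gives total 488.
Compare {A, B, C}: its best feasible assignment gives total 537.
Every other set of open sites that can feasibly serve all demand totals ≥ 488 even under its best assignment. Minimum: 476.

476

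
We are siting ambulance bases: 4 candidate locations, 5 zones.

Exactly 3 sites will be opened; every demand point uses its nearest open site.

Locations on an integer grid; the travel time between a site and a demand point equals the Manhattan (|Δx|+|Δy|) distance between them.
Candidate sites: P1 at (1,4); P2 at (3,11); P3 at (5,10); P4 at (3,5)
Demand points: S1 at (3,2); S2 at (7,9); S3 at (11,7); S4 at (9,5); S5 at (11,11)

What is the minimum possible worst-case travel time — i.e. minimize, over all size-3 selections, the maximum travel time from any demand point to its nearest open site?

9

Open {P1, P2, P3}.
  Farthest demand point is S3 at travel time 9 (to P3); all others are ≤ 9.
With {P1, P3, P4} the worst case is 9.
With {P2, P3, P4} the worst case is 9.
No size-3 selection achieves below 9.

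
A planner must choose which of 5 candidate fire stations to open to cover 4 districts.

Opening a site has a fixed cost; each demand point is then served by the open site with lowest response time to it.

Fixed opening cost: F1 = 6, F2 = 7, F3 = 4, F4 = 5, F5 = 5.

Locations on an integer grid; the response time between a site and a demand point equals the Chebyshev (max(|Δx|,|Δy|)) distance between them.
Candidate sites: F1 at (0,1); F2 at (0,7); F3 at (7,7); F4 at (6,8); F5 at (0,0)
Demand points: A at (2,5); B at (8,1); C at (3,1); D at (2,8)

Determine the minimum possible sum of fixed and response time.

25

Open {F2}: assign each demand point to its cheapest open site.
  A→F2 2, B→F2 8, C→F2 6, D→F2 2
  response time 18, fixed 7 → total 25.
Compare {F3}: response time 22 + fixed 4 = 26.
Compare {F4}: response time 22 + fixed 5 = 27.
Compare {F2, F3}: response time 16 + fixed 11 = 27.
All other subsets cost ≥ 26. Minimum total cost: 25.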